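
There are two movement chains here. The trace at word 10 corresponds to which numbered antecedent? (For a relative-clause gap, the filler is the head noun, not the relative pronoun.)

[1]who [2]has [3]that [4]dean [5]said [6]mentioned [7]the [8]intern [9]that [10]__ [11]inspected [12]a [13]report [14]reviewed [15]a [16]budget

The marked gap is inside the relative clause, the subject of "inspected".
Its filler is the head noun "intern" (via "that"), at word 8.
(The other dependency links word 1 to a gap after word 5.)

8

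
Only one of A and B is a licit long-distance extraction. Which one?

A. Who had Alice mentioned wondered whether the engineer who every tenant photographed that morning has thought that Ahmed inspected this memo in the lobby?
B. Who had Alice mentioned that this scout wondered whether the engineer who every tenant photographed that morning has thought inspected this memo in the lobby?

In B, the wh-phrase is extracted from inside a wh-island (introduced by "whether"), which blocks movement.
In A, the extraction path crosses only that-complement boundaries, which are transparent.
So A is grammatical.

A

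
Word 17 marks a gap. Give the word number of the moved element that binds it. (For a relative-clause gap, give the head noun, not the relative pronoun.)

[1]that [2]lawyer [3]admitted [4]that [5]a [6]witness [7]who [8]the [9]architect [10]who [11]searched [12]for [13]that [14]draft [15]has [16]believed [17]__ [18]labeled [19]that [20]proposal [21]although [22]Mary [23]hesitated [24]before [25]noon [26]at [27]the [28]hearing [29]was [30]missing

The gap at 17 is the subject of "labeled", inside a relative clause.
The relative pronoun is "who" (word 7); it is bound by the head noun immediately before it.
Its filler is the head noun "witness", at word 6.

6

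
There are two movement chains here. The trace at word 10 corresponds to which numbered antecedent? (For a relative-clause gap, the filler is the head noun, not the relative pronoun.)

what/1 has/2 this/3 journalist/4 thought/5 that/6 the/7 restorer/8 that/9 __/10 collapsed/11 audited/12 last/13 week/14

8

The marked gap is inside the relative clause, the subject of "collapsed".
Its filler is the head noun "restorer" (via "that"), at word 8.
(The other dependency links word 1 to a gap after word 12.)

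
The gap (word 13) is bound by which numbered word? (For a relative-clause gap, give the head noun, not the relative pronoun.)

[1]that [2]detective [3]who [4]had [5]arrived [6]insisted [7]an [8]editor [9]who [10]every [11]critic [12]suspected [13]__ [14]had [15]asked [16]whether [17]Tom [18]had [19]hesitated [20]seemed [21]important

8

The gap at 13 is the subject of "asked", inside a relative clause.
The relative pronoun is "who" (word 9); it is bound by the head noun immediately before it.
Its filler is the head noun "editor", at word 8.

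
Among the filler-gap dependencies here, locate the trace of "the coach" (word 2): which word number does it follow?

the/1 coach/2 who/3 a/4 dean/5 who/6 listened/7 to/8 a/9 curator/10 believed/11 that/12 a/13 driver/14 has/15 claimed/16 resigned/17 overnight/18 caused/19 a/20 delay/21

16

The displaced element is "the coach" (word 2).
It is linked across 2 clause boundaries (that → Ø).
It functions as the subject of "resigned", so the gap sits immediately after word 16 ("claimed").
Base order: A dean who listened to a curator believed that a driver has claimed that the coach resigned overnight.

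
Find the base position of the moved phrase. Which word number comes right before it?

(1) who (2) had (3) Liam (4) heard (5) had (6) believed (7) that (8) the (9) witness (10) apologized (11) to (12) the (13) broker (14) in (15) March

The displaced element is "who" (word 1).
It is linked across 1 clause boundary (Ø).
It functions as the subject of "believed", so the gap sits immediately after word 4 ("heard").
Base order: Liam had heard who had believed that the witness apologized to the broker in March.

4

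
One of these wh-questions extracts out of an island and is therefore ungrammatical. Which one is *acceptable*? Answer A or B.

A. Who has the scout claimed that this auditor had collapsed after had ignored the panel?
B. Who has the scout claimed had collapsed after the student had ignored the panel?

B

In A, the wh-phrase is extracted from inside an adjunct island (introduced by "after"), which blocks movement.
In B, the extraction path crosses only that-complement boundaries, which are transparent.
So B is grammatical.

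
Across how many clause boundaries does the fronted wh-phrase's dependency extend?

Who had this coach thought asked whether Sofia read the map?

"who" is extracted from the subject of "asked".
Boundaries crossed, outermost first: [Ø] — 1 in total.

1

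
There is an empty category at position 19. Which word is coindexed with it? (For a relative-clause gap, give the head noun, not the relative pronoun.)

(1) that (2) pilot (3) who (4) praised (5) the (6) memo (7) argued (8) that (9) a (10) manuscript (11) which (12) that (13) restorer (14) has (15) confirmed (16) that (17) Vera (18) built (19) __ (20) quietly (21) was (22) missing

The gap at 19 is the object of "built", inside a relative clause.
The relative pronoun is "which" (word 11); it is bound by the head noun immediately before it.
Its filler is the head noun "manuscript", at word 10.

10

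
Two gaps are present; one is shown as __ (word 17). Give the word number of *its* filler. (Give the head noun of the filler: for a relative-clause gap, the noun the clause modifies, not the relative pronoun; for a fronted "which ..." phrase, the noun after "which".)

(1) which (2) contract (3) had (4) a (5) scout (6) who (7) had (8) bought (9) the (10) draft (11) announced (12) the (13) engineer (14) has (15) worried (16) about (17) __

2

The marked gap is the object of the preposition "about" of "worried".
Its filler is the fronted wh-phrase "which contract", at word 2.
(The other dependency links word 5 to a gap after word 6.)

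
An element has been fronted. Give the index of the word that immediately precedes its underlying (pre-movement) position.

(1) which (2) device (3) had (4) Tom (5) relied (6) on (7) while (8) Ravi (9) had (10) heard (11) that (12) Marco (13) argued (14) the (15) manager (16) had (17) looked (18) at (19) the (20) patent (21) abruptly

The displaced element is "which device" (word 2).
It functions as the object of the preposition "on" of "relied", so the gap sits immediately after word 6 ("on").
Base order: Tom had relied on which device while Ravi had heard that Marco argued the manager had looked at the patent abruptly.

6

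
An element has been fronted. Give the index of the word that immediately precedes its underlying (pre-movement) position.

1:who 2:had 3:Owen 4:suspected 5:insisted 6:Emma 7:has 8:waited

4

The displaced element is "who" (word 1).
It is linked across 1 clause boundary (Ø).
It functions as the subject of "insisted", so the gap sits immediately after word 4 ("suspected").
Base order: Owen had suspected that who insisted Emma has waited.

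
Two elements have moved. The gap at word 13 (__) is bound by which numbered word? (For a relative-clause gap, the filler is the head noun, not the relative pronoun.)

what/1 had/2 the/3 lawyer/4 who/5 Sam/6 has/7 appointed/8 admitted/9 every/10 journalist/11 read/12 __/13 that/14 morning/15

The marked gap is the direct object of "read".
Its filler is the fronted wh-phrase "what", at word 1.
(The other dependency links word 4 to a gap after word 8.)

1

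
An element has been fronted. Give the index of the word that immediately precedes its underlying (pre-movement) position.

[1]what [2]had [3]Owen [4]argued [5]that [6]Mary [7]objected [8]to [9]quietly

8

The displaced element is "what" (word 1).
It is linked across 1 clause boundary (that).
It functions as the object of the preposition "to" of "objected", so the gap sits immediately after word 8 ("to").
Base order: Owen had argued that Mary objected to what quietly.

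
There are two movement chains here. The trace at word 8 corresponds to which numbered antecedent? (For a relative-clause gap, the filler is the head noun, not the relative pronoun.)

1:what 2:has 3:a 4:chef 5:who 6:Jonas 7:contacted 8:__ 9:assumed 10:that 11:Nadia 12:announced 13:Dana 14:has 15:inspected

4

The marked gap is inside the relative clause, the direct object of "contacted".
Its filler is the head noun "chef" (via "who"), at word 4.
(The other dependency links word 1 to a gap after word 15.)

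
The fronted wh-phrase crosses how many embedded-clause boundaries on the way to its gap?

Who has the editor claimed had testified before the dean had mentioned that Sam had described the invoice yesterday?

"who" is extracted from the subject of "testified".
Boundaries crossed, outermost first: [Ø] — 1 in total.

1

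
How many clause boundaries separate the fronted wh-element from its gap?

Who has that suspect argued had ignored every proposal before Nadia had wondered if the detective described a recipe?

1

"who" is extracted from the subject of "ignored".
Boundaries crossed, outermost first: [Ø] — 1 in total.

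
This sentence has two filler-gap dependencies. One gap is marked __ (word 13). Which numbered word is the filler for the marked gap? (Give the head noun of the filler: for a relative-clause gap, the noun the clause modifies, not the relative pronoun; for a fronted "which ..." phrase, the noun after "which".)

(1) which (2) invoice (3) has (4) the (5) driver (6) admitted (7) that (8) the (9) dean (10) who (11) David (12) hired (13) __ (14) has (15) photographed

The marked gap is inside the relative clause, the direct object of "hired".
Its filler is the head noun "dean" (via "who"), at word 9.
(The other dependency links word 2 to a gap after word 15.)

9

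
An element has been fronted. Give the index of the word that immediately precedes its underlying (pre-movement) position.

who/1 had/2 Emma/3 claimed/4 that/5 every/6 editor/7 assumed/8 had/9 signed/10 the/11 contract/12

The displaced element is "who" (word 1).
It is linked across 2 clause boundaries (that → Ø).
It functions as the subject of "signed", so the gap sits immediately after word 8 ("assumed").
Base order: Emma had claimed that every editor assumed that who had signed the contract.

8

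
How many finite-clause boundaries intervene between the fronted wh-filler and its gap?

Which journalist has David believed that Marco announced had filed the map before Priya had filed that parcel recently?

2

"which journalist" is extracted from the subject of "filed".
Boundaries crossed, outermost first: [that], [Ø] — 2 in total.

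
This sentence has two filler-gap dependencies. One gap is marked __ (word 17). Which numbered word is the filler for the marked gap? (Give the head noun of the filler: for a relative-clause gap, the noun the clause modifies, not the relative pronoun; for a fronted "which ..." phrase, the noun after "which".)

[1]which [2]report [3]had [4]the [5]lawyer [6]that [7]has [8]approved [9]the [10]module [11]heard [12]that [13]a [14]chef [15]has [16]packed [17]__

2

The marked gap is the direct object of "packed".
Its filler is the fronted wh-phrase "which report", at word 2.
(The other dependency links word 5 to a gap after word 6.)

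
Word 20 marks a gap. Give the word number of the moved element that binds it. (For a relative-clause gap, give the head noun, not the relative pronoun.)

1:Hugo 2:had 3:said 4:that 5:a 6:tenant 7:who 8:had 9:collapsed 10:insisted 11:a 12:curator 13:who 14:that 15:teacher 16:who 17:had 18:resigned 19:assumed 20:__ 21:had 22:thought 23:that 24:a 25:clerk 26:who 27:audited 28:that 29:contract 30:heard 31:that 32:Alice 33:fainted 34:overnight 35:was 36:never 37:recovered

The gap at 20 is the subject of "thought", inside a relative clause.
The relative pronoun is "who" (word 13); it is bound by the head noun immediately before it.
Its filler is the head noun "curator", at word 12.

12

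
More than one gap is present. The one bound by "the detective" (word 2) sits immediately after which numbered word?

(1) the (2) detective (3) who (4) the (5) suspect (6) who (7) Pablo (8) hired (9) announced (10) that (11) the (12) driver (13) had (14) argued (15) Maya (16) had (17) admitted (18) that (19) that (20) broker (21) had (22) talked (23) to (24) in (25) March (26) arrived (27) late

The displaced element is "the detective" (word 2).
It is linked across 3 clause boundaries (that → Ø → that).
It functions as the object of the preposition "to" of "talked", so the gap sits immediately after word 23 ("to").
Base order: The suspect who Pablo hired announced that the driver had argued Maya had admitted that that broker had talked to the detective in March.

23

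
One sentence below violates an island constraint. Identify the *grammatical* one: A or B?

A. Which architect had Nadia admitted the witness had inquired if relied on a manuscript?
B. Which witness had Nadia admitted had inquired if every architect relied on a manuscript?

B

In A, the wh-phrase is extracted from inside a wh-island (introduced by "if"), which blocks movement.
In B, the extraction path crosses only that-complement boundaries, which are transparent.
So B is grammatical.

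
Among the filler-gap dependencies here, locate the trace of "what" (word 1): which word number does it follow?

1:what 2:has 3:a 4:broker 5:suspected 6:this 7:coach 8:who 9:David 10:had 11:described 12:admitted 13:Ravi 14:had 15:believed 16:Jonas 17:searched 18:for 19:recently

The displaced element is "what" (word 1).
It is linked across 3 clause boundaries (Ø → Ø → Ø).
It functions as the object of the preposition "for" of "searched", so the gap sits immediately after word 18 ("for").
Base order: A broker has suspected this coach who David had described admitted Ravi had believed Jonas searched for what recently.

18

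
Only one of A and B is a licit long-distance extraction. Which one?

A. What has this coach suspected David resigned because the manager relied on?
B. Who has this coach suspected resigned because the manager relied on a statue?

B

In A, the wh-phrase is extracted from inside an adjunct island (introduced by "because"), which blocks movement.
In B, the extraction path crosses only that-complement boundaries, which are transparent.
So B is grammatical.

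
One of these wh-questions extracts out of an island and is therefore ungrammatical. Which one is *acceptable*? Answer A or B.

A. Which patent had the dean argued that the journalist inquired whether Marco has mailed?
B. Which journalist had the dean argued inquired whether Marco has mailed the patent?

In A, the wh-phrase is extracted from inside a wh-island (introduced by "whether"), which blocks movement.
In B, the extraction path crosses only that-complement boundaries, which are transparent.
So B is grammatical.

B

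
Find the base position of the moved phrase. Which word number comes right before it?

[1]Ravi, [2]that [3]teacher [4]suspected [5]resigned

The displaced element is "Ravi" (word 1).
It is linked across 1 clause boundary (Ø).
It functions as the subject of "resigned", so the gap sits immediately after word 4 ("suspected").
Base order: That teacher suspected Ravi resigned.

4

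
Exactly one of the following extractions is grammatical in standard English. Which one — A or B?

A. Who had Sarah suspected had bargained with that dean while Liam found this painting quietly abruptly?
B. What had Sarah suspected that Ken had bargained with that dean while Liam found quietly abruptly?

In B, the wh-phrase is extracted from inside an adjunct island (introduced by "while"), which blocks movement.
In A, the extraction path crosses only that-complement boundaries, which are transparent.
So A is grammatical.

A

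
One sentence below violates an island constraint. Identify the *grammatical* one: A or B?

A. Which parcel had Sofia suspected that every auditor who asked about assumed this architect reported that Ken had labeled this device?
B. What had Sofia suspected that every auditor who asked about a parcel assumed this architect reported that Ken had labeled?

In A, the wh-phrase is extracted from inside a complex-NP island (relative clause) (introduced by "who"), which blocks movement.
In B, the extraction path crosses only that-complement boundaries, which are transparent.
So B is grammatical.

B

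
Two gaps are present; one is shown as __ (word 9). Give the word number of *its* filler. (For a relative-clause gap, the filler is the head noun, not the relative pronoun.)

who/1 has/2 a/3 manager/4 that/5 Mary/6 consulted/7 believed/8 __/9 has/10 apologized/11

The marked gap is the subject of "apologized".
Its filler is the fronted wh-phrase "who", at word 1.
(The other dependency links word 4 to a gap after word 7.)

1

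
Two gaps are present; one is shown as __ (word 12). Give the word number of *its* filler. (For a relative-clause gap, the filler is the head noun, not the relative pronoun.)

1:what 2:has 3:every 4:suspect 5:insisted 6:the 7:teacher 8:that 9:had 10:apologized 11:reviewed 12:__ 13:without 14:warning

The marked gap is the direct object of "reviewed".
Its filler is the fronted wh-phrase "what", at word 1.
(The other dependency links word 7 to a gap after word 8.)

1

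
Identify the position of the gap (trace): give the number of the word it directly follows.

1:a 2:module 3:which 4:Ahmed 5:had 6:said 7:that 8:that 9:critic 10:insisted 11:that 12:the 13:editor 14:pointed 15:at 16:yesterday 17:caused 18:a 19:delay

15

The displaced element is "a module" (word 2).
It is linked across 2 clause boundaries (that → that).
It functions as the object of the preposition "at" of "pointed", so the gap sits immediately after word 15 ("at").
Base order: Ahmed had said that that critic insisted that the editor pointed at a module yesterday.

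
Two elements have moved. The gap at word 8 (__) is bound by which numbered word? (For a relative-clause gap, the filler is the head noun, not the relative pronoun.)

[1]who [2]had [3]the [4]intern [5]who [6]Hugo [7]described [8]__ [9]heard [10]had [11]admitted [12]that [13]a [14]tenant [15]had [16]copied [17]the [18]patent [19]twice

The marked gap is inside the relative clause, the direct object of "described".
Its filler is the head noun "intern" (via "who"), at word 4.
(The other dependency links word 1 to a gap after word 9.)

4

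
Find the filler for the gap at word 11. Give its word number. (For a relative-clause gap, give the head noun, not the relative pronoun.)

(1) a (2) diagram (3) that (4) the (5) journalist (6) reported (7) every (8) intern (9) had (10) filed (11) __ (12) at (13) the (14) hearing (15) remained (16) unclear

The gap at 11 is the object of "filed", inside a relative clause.
The relative pronoun is "that" (word 3); it is bound by the head noun immediately before it.
Its filler is the head noun "diagram", at word 2.

2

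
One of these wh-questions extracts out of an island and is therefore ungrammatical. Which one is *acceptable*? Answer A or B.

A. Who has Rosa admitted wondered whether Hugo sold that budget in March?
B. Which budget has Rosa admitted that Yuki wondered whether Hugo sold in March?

A

In B, the wh-phrase is extracted from inside a wh-island (introduced by "whether"), which blocks movement.
In A, the extraction path crosses only that-complement boundaries, which are transparent.
So A is grammatical.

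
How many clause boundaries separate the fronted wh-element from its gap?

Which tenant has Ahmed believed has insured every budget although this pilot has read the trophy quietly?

1

"which tenant" is extracted from the subject of "insured".
Boundaries crossed, outermost first: [Ø] — 1 in total.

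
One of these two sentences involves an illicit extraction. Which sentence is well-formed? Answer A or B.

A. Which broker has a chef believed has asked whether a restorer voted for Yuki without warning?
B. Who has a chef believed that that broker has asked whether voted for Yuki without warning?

A

In B, the wh-phrase is extracted from inside a wh-island (introduced by "whether"), which blocks movement.
In A, the extraction path crosses only that-complement boundaries, which are transparent.
So A is grammatical.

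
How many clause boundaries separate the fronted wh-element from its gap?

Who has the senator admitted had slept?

"who" is extracted from the subject of "slept".
Boundaries crossed, outermost first: [Ø] — 1 in total.

1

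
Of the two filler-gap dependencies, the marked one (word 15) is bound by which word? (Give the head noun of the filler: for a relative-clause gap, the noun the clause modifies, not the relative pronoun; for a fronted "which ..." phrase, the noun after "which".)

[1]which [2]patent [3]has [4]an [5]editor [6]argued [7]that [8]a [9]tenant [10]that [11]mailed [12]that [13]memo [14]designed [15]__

The marked gap is the direct object of "designed".
Its filler is the fronted wh-phrase "which patent", at word 2.
(The other dependency links word 9 to a gap after word 10.)

2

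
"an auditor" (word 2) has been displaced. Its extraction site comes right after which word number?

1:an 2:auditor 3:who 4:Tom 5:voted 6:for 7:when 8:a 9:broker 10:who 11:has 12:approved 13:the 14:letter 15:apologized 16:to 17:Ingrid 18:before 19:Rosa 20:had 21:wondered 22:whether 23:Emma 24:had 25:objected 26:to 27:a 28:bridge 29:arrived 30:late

The displaced element is "an auditor" (word 2).
It functions as the object of the preposition "for" of "voted", so the gap sits immediately after word 6 ("for").
Base order: Tom voted for an auditor when a broker who has approved the letter apologized to Ingrid before Rosa had wondered whether Emma had objected to a bridge.

6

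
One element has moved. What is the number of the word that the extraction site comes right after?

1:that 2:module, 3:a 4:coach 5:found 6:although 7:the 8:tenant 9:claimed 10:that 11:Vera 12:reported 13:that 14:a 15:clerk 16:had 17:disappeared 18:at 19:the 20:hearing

The displaced element is "that module" (word 2).
It functions as the direct object of "found", so the gap sits immediately after word 5 ("found").
Base order: A coach found that module although the tenant claimed that Vera reported that a clerk had disappeared at the hearing.

5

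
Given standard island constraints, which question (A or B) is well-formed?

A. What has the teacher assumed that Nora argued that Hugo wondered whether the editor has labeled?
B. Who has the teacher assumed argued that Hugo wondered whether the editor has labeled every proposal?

In A, the wh-phrase is extracted from inside a wh-island (introduced by "whether"), which blocks movement.
In B, the extraction path crosses only that-complement boundaries, which are transparent.
So B is grammatical.

B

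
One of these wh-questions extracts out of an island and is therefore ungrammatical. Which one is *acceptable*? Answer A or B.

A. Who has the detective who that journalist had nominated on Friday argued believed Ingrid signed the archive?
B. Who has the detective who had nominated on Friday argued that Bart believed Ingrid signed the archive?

A

In B, the wh-phrase is extracted from inside a complex-NP island (relative clause) (introduced by "who"), which blocks movement.
In A, the extraction path crosses only that-complement boundaries, which are transparent.
So A is grammatical.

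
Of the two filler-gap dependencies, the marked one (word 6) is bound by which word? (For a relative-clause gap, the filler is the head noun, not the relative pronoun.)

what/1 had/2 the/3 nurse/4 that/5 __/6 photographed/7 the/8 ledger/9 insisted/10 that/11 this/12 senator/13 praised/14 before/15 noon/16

4

The marked gap is inside the relative clause, the subject of "photographed".
Its filler is the head noun "nurse" (via "that"), at word 4.
(The other dependency links word 1 to a gap after word 14.)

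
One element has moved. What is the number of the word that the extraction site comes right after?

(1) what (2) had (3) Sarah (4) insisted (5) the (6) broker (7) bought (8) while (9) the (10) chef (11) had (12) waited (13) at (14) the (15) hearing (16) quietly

The displaced element is "what" (word 1).
It is linked across 1 clause boundary (Ø).
It functions as the direct object of "bought", so the gap sits immediately after word 7 ("bought").
Base order: Sarah had insisted the broker bought what while the chef had waited at the hearing quietly.

7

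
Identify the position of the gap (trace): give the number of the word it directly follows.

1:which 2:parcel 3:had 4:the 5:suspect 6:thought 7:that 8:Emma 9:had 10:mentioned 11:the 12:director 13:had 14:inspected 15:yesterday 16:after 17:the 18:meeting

14

The displaced element is "which parcel" (word 2).
It is linked across 2 clause boundaries (that → Ø).
It functions as the direct object of "inspected", so the gap sits immediately after word 14 ("inspected").
Base order: The suspect had thought that Emma had mentioned the director had inspected which parcel yesterday after the meeting.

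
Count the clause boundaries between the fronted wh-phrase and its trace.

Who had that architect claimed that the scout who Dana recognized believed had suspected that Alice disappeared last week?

"who" is extracted from the subject of "suspected".
Boundaries crossed, outermost first: [that], [Ø] — 2 in total.

2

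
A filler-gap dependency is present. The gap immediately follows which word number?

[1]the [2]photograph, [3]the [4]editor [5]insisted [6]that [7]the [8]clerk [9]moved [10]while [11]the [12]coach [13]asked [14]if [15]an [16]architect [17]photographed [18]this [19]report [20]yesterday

The displaced element is "the photograph" (word 2).
It is linked across 1 clause boundary (that).
It functions as the direct object of "moved", so the gap sits immediately after word 9 ("moved").
Base order: The editor insisted that the clerk moved the photograph while the coach asked if an architect photographed this report yesterday.

9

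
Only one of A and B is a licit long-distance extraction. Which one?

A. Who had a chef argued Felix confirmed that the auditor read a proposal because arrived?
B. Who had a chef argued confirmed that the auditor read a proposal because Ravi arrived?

B

In A, the wh-phrase is extracted from inside an adjunct island (introduced by "because"), which blocks movement.
In B, the extraction path crosses only that-complement boundaries, which are transparent.
So B is grammatical.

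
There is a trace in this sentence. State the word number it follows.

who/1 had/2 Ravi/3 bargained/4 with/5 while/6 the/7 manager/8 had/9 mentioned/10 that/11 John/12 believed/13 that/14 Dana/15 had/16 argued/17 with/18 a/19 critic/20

5

The displaced element is "who" (word 1).
It functions as the object of the preposition "with" of "bargained", so the gap sits immediately after word 5 ("with").
Base order: Ravi had bargained with who while the manager had mentioned that John believed that Dana had argued with a critic.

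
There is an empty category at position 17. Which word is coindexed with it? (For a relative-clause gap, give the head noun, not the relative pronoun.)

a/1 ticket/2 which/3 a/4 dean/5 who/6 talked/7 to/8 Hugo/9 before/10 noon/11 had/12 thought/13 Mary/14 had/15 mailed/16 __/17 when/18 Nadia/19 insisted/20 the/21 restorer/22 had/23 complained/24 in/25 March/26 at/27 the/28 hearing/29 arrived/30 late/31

2

The gap at 17 is the object of "mailed", inside a relative clause.
The relative pronoun is "which" (word 3); it is bound by the head noun immediately before it.
Its filler is the head noun "ticket", at word 2.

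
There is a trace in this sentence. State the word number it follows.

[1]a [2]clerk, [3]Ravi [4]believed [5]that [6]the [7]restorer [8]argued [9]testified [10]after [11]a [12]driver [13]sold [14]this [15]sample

8

The displaced element is "a clerk" (word 2).
It is linked across 2 clause boundaries (that → Ø).
It functions as the subject of "testified", so the gap sits immediately after word 8 ("argued").
Base order: Ravi believed that the restorer argued that a clerk testified after a driver sold this sample.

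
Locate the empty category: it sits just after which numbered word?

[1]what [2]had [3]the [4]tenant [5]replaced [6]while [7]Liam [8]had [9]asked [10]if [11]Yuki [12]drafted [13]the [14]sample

The displaced element is "what" (word 1).
It functions as the direct object of "replaced", so the gap sits immediately after word 5 ("replaced").
Base order: The tenant had replaced what while Liam had asked if Yuki drafted the sample.

5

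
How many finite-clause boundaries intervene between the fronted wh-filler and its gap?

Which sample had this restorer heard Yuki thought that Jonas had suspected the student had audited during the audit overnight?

"which sample" is extracted from the object of "audited".
Boundaries crossed, outermost first: [Ø], [that], [Ø] — 3 in total.

3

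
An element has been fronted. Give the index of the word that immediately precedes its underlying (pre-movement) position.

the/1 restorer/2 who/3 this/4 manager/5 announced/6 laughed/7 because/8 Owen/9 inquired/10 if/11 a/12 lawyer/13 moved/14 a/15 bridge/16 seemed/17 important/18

6

The displaced element is "the restorer" (word 2).
It is linked across 1 clause boundary (Ø).
It functions as the subject of "laughed", so the gap sits immediately after word 6 ("announced").
Base order: This manager announced that the restorer laughed because Owen inquired if a lawyer moved a bridge.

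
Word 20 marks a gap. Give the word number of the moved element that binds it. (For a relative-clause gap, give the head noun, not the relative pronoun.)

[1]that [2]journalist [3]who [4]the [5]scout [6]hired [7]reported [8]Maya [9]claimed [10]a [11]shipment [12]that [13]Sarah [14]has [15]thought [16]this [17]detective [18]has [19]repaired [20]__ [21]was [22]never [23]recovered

The gap at 20 is the object of "repaired", inside a relative clause.
The relative pronoun is "that" (word 12); it is bound by the head noun immediately before it.
Its filler is the head noun "shipment", at word 11.

11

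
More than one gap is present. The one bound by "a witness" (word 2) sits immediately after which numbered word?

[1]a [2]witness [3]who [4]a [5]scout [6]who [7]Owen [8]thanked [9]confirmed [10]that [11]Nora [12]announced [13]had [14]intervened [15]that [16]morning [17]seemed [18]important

The displaced element is "a witness" (word 2).
It is linked across 2 clause boundaries (that → Ø).
It functions as the subject of "intervened", so the gap sits immediately after word 12 ("announced").
Base order: A scout who Owen thanked confirmed that Nora announced that a witness had intervened that morning.

12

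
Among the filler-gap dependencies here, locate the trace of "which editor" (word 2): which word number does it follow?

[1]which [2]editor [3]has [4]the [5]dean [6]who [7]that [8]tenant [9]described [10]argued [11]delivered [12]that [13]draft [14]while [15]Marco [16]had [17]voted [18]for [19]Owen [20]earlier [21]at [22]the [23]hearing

The displaced element is "which editor" (word 2).
It is linked across 1 clause boundary (Ø).
It functions as the subject of "delivered", so the gap sits immediately after word 10 ("argued").
Base order: The dean who that tenant described has argued which editor delivered that draft while Marco had voted for Owen earlier at the hearing.

10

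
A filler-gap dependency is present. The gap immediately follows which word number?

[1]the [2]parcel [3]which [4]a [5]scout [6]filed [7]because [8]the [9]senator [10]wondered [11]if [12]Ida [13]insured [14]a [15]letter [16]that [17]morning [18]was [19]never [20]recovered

6

The displaced element is "the parcel" (word 2).
It functions as the direct object of "filed", so the gap sits immediately after word 6 ("filed").
Base order: A scout filed the parcel because the senator wondered if Ida insured a letter that morning.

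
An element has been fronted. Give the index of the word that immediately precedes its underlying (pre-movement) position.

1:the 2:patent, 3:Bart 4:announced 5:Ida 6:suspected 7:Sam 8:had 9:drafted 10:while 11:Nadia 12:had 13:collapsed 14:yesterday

The displaced element is "the patent" (word 2).
It is linked across 2 clause boundaries (Ø → Ø).
It functions as the direct object of "drafted", so the gap sits immediately after word 9 ("drafted").
Base order: Bart announced Ida suspected Sam had drafted the patent while Nadia had collapsed yesterday.

9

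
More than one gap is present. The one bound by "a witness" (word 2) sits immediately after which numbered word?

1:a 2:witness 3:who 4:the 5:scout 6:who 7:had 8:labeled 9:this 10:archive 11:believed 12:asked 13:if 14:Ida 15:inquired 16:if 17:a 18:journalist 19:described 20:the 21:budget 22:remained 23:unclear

The displaced element is "a witness" (word 2).
It is linked across 1 clause boundary (Ø).
It functions as the subject of "asked", so the gap sits immediately after word 11 ("believed").
Base order: The scout who had labeled this archive believed that a witness asked if Ida inquired if a journalist described the budget.

11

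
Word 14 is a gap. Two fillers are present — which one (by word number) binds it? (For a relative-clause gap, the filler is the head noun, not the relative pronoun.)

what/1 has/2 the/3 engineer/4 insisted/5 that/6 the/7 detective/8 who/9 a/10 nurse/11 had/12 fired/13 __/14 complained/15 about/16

The marked gap is inside the relative clause, the direct object of "fired".
Its filler is the head noun "detective" (via "who"), at word 8.
(The other dependency links word 1 to a gap after word 16.)

8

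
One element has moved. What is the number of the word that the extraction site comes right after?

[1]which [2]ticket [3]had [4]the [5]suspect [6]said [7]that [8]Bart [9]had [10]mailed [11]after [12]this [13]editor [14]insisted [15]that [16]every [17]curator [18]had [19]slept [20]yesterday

The displaced element is "which ticket" (word 2).
It is linked across 1 clause boundary (that).
It functions as the direct object of "mailed", so the gap sits immediately after word 10 ("mailed").
Base order: The suspect had said that Bart had mailed which ticket after this editor insisted that every curator had slept yesterday.

10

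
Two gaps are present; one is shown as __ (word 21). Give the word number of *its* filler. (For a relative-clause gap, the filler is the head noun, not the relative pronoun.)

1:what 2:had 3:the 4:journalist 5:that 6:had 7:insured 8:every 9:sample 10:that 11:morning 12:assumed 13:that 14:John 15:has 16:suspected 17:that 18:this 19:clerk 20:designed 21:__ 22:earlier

The marked gap is the direct object of "designed".
Its filler is the fronted wh-phrase "what", at word 1.
(The other dependency links word 4 to a gap after word 5.)

1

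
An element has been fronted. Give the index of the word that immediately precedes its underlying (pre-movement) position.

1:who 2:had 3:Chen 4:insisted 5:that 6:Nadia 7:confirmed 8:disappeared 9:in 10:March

7

The displaced element is "who" (word 1).
It is linked across 2 clause boundaries (that → Ø).
It functions as the subject of "disappeared", so the gap sits immediately after word 7 ("confirmed").
Base order: Chen had insisted that Nadia confirmed that who disappeared in March.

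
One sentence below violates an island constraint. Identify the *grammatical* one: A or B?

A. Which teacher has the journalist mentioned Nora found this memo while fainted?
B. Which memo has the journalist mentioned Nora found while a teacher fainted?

B

In A, the wh-phrase is extracted from inside an adjunct island (introduced by "while"), which blocks movement.
In B, the extraction path crosses only that-complement boundaries, which are transparent.
So B is grammatical.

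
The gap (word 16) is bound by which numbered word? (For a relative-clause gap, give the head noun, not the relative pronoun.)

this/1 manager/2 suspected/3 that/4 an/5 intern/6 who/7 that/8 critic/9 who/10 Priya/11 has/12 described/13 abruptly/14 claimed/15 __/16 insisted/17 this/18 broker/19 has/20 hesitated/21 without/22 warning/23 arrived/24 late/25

6

The gap at 16 is the subject of "insisted", inside a relative clause.
The relative pronoun is "who" (word 7); it is bound by the head noun immediately before it.
Its filler is the head noun "intern", at word 6.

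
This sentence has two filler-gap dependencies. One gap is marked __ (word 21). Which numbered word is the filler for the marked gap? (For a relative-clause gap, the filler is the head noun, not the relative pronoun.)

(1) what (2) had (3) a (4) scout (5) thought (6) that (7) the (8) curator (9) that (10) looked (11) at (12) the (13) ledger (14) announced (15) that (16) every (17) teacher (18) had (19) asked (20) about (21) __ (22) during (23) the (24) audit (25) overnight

1

The marked gap is the object of the preposition "about" of "asked".
Its filler is the fronted wh-phrase "what", at word 1.
(The other dependency links word 8 to a gap after word 9.)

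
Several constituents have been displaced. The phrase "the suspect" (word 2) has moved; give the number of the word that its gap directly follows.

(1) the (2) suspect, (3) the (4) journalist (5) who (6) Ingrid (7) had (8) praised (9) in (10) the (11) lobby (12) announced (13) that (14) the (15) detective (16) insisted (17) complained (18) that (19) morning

16

The displaced element is "the suspect" (word 2).
It is linked across 2 clause boundaries (that → Ø).
It functions as the subject of "complained", so the gap sits immediately after word 16 ("insisted").
Base order: The journalist who Ingrid had praised in the lobby announced that the detective insisted that the suspect complained that morning.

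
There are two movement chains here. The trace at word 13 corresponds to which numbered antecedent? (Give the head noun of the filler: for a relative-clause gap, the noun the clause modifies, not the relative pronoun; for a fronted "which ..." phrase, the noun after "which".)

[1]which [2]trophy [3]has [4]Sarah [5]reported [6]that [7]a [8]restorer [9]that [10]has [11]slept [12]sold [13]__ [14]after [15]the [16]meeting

2

The marked gap is the direct object of "sold".
Its filler is the fronted wh-phrase "which trophy", at word 2.
(The other dependency links word 8 to a gap after word 9.)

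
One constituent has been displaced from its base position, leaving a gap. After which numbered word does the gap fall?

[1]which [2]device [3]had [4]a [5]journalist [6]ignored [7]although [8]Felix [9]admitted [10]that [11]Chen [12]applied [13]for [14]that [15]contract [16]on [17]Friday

The displaced element is "which device" (word 2).
It functions as the direct object of "ignored", so the gap sits immediately after word 6 ("ignored").
Base order: A journalist had ignored which device although Felix admitted that Chen applied for that contract on Friday.

6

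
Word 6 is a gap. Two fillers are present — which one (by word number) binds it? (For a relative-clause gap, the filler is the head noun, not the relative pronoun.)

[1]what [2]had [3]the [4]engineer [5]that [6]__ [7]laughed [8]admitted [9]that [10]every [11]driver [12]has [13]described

The marked gap is inside the relative clause, the subject of "laughed".
Its filler is the head noun "engineer" (via "that"), at word 4.
(The other dependency links word 1 to a gap after word 13.)

4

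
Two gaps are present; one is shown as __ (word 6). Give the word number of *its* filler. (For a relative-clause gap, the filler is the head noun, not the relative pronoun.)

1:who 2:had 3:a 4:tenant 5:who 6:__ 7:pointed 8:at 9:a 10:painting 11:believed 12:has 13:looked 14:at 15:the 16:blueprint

4

The marked gap is inside the relative clause, the subject of "pointed".
Its filler is the head noun "tenant" (via "who"), at word 4.
(The other dependency links word 1 to a gap after word 11.)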